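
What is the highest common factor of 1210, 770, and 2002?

1210 = 2 × 5 × 11^2
770 = 2 × 5 × 7 × 11
2002 = 2 × 7 × 11 × 13
gcd(1210, 770, 2002) = 2 × 11 = 22.

22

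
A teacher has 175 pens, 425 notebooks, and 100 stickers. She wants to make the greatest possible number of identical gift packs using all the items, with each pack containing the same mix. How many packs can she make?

The pack count must divide each quantity, so the greatest is gcd(175, 425, 100).
175 = 5^2 × 7
425 = 5^2 × 17
100 = 2^2 × 5^2
gcd(175, 425, 100) = 5^2 = 25.

25 packs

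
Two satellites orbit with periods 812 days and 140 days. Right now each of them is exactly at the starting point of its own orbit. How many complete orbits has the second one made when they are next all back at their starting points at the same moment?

The first common completion time is the LCM of the periods.
812 = 2^2 × 7 × 29
140 = 2^2 × 5 × 7
LCM(812, 140) = 2^2 × 5 × 7 × 29 = 4060.
Orbits for period 140: 4060 / 140 = 29.

29 orbits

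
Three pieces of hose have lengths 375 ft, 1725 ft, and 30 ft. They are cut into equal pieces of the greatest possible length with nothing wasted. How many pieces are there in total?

Piece length = gcd(375, 1725, 30).
375 = 3 × 5^3
1725 = 3 × 5^2 × 23
30 = 2 × 3 × 5
gcd(375, 1725, 30) = 3 × 5 = 15.
Total pieces = 375/15 + 1725/15 + 30/15 = 25 + 115 + 2 = 142.

142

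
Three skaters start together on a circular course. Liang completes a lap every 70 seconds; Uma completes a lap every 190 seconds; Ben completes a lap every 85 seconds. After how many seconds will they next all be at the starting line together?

They coincide at every common multiple of the periods; the first is the LCM.
70 = 2 × 5 × 7
190 = 2 × 5 × 19
85 = 5 × 17
LCM(70, 190, 85) = 2 × 5 × 7 × 17 × 19 = 22610.

22610 seconds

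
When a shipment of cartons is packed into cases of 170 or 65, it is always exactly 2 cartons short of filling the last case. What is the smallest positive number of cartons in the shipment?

2208

Being 2 short of a full case of size k means N ≡ −2 (mod k), i.e. N + 2 is a multiple of each size.
170 = 2 × 5 × 17
65 = 5 × 13
LCM(170, 65) = 2 × 5 × 13 × 17 = 2210.
Smallest positive N is 2210 − 2 = 2208.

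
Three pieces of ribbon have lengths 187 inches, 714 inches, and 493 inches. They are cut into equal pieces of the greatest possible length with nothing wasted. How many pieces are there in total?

Piece length = gcd(187, 714, 493).
187 = 11 × 17
714 = 2 × 3 × 7 × 17
493 = 17 × 29
gcd(187, 714, 493) = 17.
Total pieces = 187/17 + 714/17 + 493/17 = 11 + 42 + 29 = 82.

82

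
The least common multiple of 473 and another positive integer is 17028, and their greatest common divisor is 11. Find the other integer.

396

gcd × lcm = product of the two integers, so the other integer is (11 × 17028) / 473 = 396.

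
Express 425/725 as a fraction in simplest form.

425 = 5^2 × 17
725 = 5^2 × 29
gcd(425, 725) = 5^2 = 25.
Divide numerator and denominator by 25: 425/725 = 17/29.

17/29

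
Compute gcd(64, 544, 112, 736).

16

64 = 2^6
544 = 2^5 × 17
112 = 2^4 × 7
736 = 2^5 × 23
gcd(64, 544, 112, 736) = 2^4 = 16.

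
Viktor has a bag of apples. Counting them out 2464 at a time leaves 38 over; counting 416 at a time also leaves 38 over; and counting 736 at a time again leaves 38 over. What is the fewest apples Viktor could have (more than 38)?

N − 38 must be a common multiple of 2464, 416, and 736.
2464 = 2^5 × 7 × 11
416 = 2^5 × 13
736 = 2^5 × 23
LCM(2464, 416, 736) = 2^5 × 7 × 11 × 13 × 23 = 736736.
Smallest N > 38 is LCM + 38 = 736736 + 38 = 736774.

736774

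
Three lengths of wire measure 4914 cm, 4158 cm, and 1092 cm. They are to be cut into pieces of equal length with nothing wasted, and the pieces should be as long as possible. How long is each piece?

42 cm

Each piece length must divide every original length, so the longest possible is gcd(4914, 4158, 1092).
4914 = 2 × 3^3 × 7 × 13
4158 = 2 × 3^3 × 7 × 11
1092 = 2^2 × 3 × 7 × 13
gcd(4914, 4158, 1092) = 2 × 3 × 7 = 42.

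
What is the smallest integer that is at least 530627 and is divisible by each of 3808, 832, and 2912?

594048

The integer must be a common multiple of 3808, 832, and 2912, so a multiple of their LCM.
3808 = 2^5 × 7 × 17
832 = 2^6 × 13
2912 = 2^5 × 7 × 13
LCM(3808, 832, 2912) = 2^6 × 7 × 13 × 17 = 99008.
Smallest multiple of 99008 that is ≥ 530627: ⌈530627/99008⌉ × 99008 = 6 × 99008 = 594048.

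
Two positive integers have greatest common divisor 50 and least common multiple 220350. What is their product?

11017500

For any two positive integers, gcd × lcm = product = 50 × 220350 = 11017500.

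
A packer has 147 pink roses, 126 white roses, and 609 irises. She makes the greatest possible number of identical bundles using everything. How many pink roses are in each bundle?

7

Number of bundles = gcd(147, 126, 609).
147 = 3 × 7^2
126 = 2 × 3^2 × 7
609 = 3 × 7 × 29
gcd(147, 126, 609) = 3 × 7 = 21.
pink roses per bundle = 147 / 21 = 7.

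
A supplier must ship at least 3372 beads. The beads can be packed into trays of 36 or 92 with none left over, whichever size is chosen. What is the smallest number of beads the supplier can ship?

4140

The number of beads must be a common multiple of 36 and 92, so a multiple of their LCM.
36 = 2^2 × 3^2
92 = 2^2 × 23
LCM(36, 92) = 2^2 × 3^2 × 23 = 828.
Smallest multiple of 828 that is ≥ 3372: ⌈3372/828⌉ × 828 = 5 × 828 = 4140.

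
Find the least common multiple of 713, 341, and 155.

713 = 23 × 31
341 = 11 × 31
155 = 5 × 31
LCM(713, 341, 155) = 5 × 11 × 23 × 31 = 39215.

39215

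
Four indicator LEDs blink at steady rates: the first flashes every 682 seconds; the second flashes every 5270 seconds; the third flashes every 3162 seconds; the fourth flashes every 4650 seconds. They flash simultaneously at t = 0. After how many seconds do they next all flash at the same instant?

869550 seconds

We need the least common multiple of the intervals.
682 = 2 × 11 × 31
5270 = 2 × 5 × 17 × 31
3162 = 2 × 3 × 17 × 31
4650 = 2 × 3 × 5^2 × 31
LCM(682, 5270, 3162, 4650) = 2 × 3 × 5^2 × 11 × 17 × 31 = 869550.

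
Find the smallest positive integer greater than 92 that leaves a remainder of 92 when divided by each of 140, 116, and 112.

N − 92 must be a common multiple of 140, 116, and 112.
140 = 2^2 × 5 × 7
116 = 2^2 × 29
112 = 2^4 × 7
LCM(140, 116, 112) = 2^4 × 5 × 7 × 29 = 16240.
Smallest N > 92 is LCM + 92 = 16240 + 92 = 16332.

16332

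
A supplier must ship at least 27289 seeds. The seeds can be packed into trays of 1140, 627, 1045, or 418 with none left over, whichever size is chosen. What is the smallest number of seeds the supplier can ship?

The number of seeds must be a common multiple of 1140, 627, 1045, and 418, so a multiple of their LCM.
1140 = 2^2 × 3 × 5 × 19
627 = 3 × 11 × 19
1045 = 5 × 11 × 19
418 = 2 × 11 × 19
LCM(1140, 627, 1045, 418) = 2^2 × 3 × 5 × 11 × 19 = 12540.
Smallest multiple of 12540 that is ≥ 27289: ⌈27289/12540⌉ × 12540 = 3 × 12540 = 37620.

37620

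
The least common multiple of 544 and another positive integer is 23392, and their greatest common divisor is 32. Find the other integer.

gcd × lcm = product of the two integers, so the other integer is (32 × 23392) / 544 = 1376.

1376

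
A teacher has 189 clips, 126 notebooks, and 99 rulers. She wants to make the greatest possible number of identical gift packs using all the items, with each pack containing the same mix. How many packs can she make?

The pack count must divide each quantity, so the greatest is gcd(189, 126, 99).
189 = 3^3 × 7
126 = 2 × 3^2 × 7
99 = 3^2 × 11
gcd(189, 126, 99) = 3^2 = 9.

9 packs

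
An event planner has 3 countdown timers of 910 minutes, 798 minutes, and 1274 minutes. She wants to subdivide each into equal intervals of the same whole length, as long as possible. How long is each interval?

The interval must divide each timer length; the longest such is the gcd.
910 = 2 × 5 × 7 × 13
798 = 2 × 3 × 7 × 19
1274 = 2 × 7^2 × 13
gcd(910, 798, 1274) = 2 × 7 = 14.

14 minutes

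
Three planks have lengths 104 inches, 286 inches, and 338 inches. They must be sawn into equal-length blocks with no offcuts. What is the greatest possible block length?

26 inches

This is the greatest common divisor of 104, 286, and 338.
104 = 2^3 × 13
286 = 2 × 11 × 13
338 = 2 × 13^2
gcd(104, 286, 338) = 2 × 13 = 26.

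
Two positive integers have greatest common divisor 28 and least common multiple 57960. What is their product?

1622880

For any two positive integers, gcd × lcm = product = 28 × 57960 = 1622880.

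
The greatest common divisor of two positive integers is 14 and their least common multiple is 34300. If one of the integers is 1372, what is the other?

350

For two integers, gcd × lcm = product, so the other is (14 × 34300) / 1372 = 480200 / 1372 = 350.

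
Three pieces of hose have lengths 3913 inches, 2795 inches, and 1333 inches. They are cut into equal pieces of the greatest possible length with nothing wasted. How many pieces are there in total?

Piece length = gcd(3913, 2795, 1333).
3913 = 7 × 13 × 43
2795 = 5 × 13 × 43
1333 = 31 × 43
gcd(3913, 2795, 1333) = 43.
Total pieces = 3913/43 + 2795/43 + 1333/43 = 91 + 65 + 31 = 187.

187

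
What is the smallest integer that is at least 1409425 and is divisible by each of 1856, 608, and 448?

1481088

The integer must be a common multiple of 1856, 608, and 448, so a multiple of their LCM.
1856 = 2^6 × 29
608 = 2^5 × 19
448 = 2^6 × 7
LCM(1856, 608, 448) = 2^6 × 7 × 19 × 29 = 246848.
Smallest multiple of 246848 that is ≥ 1409425: ⌈1409425/246848⌉ × 246848 = 6 × 246848 = 1481088.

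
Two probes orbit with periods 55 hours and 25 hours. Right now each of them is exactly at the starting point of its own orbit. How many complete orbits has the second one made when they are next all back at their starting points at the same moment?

They are all back at their starting positions together after one LCM of the periods.
55 = 5 × 11
25 = 5^2
LCM(55, 25) = 5^2 × 11 = 275.
Orbits for period 25: 275 / 25 = 11.

11 orbits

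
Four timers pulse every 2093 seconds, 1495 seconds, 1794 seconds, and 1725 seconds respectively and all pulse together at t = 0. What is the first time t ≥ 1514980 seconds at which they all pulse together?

Joint pulses occur at multiples of LCM(2093, 1495, 1794, 1725).
2093 = 7 × 13 × 23
1495 = 5 × 13 × 23
1794 = 2 × 3 × 13 × 23
1725 = 3 × 5^2 × 23
LCM(2093, 1495, 1794, 1725) = 2 × 3 × 5^2 × 7 × 13 × 23 = 313950.
Smallest multiple of 313950 that is ≥ 1514980: ⌈1514980/313950⌉ × 313950 = 5 × 313950 = 1569750.

1569750 seconds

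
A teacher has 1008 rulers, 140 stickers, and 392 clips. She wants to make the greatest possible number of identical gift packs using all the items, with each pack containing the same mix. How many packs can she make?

28 packs

The pack count must divide each quantity, so the greatest is gcd(1008, 140, 392).
1008 = 2^4 × 3^2 × 7
140 = 2^2 × 5 × 7
392 = 2^3 × 7^2
gcd(1008, 140, 392) = 2^2 × 7 = 28.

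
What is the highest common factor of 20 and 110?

10

20 = 2^2 × 5
110 = 2 × 5 × 11
gcd(20, 110) = 2 × 5 = 10.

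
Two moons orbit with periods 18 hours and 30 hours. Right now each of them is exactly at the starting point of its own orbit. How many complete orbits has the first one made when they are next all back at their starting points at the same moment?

5 orbits

All finish a whole number of cycles simultaneously at t = LCM of the periods.
18 = 2 × 3^2
30 = 2 × 3 × 5
LCM(18, 30) = 2 × 3^2 × 5 = 90.
Orbits for period 18: 90 / 18 = 5.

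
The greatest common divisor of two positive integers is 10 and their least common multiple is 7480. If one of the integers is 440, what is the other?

170

For two integers, gcd × lcm = product, so the other is (10 × 7480) / 440 = 74800 / 440 = 170.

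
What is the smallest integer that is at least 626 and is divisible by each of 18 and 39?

The integer must be a common multiple of 18 and 39, so a multiple of their LCM.
18 = 2 × 3^2
39 = 3 × 13
LCM(18, 39) = 2 × 3^2 × 13 = 234.
Smallest multiple of 234 that is ≥ 626: ⌈626/234⌉ × 234 = 3 × 234 = 702.

702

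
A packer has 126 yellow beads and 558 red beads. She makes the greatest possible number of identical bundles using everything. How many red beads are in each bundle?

Number of bundles = gcd(126, 558).
126 = 2 × 3^2 × 7
558 = 2 × 3^2 × 31
gcd(126, 558) = 2 × 3^2 = 18.
red beads per bundle = 558 / 18 = 31.

31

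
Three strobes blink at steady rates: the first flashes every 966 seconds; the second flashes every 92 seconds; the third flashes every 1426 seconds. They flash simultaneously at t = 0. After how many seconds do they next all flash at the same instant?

59892 seconds

The first simultaneous occurrence is after LCM of the individual periods.
966 = 2 × 3 × 7 × 23
92 = 2^2 × 23
1426 = 2 × 23 × 31
LCM(966, 92, 1426) = 2^2 × 3 × 7 × 23 × 31 = 59892.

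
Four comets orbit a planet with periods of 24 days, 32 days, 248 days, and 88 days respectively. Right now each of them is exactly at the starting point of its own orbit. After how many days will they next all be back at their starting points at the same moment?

We need the least common multiple of the intervals.
24 = 2^3 × 3
32 = 2^5
248 = 2^3 × 31
88 = 2^3 × 11
LCM(24, 32, 248, 88) = 2^5 × 3 × 11 × 31 = 32736.

32736 days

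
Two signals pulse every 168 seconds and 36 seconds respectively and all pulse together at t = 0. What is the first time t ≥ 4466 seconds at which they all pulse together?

4536 seconds

Joint pulses occur at multiples of LCM(168, 36).
168 = 2^3 × 3 × 7
36 = 2^2 × 3^2
LCM(168, 36) = 2^3 × 3^2 × 7 = 504.
Smallest multiple of 504 that is ≥ 4466: ⌈4466/504⌉ × 504 = 9 × 504 = 4536.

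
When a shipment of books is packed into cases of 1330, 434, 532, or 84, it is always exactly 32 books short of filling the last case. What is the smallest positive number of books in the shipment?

247348

Being 32 short of a full case of size k means N ≡ −32 (mod k), i.e. N + 32 is a multiple of each size.
1330 = 2 × 5 × 7 × 19
434 = 2 × 7 × 31
532 = 2^2 × 7 × 19
84 = 2^2 × 3 × 7
LCM(1330, 434, 532, 84) = 2^2 × 3 × 5 × 7 × 19 × 31 = 247380.
Smallest positive N is 247380 − 32 = 247348.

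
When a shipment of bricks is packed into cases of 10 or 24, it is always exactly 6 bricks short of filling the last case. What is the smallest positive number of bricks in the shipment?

Being 6 short of a full case of size k means N ≡ −6 (mod k), i.e. N + 6 is a multiple of each size.
10 = 2 × 5
24 = 2^3 × 3
LCM(10, 24) = 2^3 × 3 × 5 = 120.
Smallest positive N is 120 − 6 = 114.

114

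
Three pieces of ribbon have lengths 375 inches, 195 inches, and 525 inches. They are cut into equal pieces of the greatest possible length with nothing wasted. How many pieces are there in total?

73

Piece length = gcd(375, 195, 525).
375 = 3 × 5^3
195 = 3 × 5 × 13
525 = 3 × 5^2 × 7
gcd(375, 195, 525) = 3 × 5 = 15.
Total pieces = 375/15 + 195/15 + 525/15 = 25 + 13 + 35 = 73.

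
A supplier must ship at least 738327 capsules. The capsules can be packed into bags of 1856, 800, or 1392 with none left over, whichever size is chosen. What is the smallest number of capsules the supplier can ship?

The number of capsules must be a common multiple of 1856, 800, and 1392, so a multiple of their LCM.
1856 = 2^6 × 29
800 = 2^5 × 5^2
1392 = 2^4 × 3 × 29
LCM(1856, 800, 1392) = 2^6 × 3 × 5^2 × 29 = 139200.
Smallest multiple of 139200 that is ≥ 738327: ⌈738327/139200⌉ × 139200 = 6 × 139200 = 835200.

835200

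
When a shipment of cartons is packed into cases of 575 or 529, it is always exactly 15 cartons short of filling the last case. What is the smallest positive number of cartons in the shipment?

13210

Being 15 short of a full case of size k means N ≡ −15 (mod k), i.e. N + 15 is a multiple of each size.
575 = 5^2 × 23
529 = 23^2
LCM(575, 529) = 5^2 × 23^2 = 13225.
Smallest positive N is 13225 − 15 = 13210.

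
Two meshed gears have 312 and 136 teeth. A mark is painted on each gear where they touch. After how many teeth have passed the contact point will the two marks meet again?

They coincide at every common multiple of the periods; the first is the LCM.
312 = 2^3 × 3 × 13
136 = 2^3 × 17
LCM(312, 136) = 2^3 × 3 × 13 × 17 = 5304.

5304 teeth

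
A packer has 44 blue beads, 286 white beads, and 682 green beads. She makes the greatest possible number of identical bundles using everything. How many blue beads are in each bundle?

Number of bundles = gcd(44, 286, 682).
44 = 2^2 × 11
286 = 2 × 11 × 13
682 = 2 × 11 × 31
gcd(44, 286, 682) = 2 × 11 = 22.
blue beads per bundle = 44 / 22 = 2.

2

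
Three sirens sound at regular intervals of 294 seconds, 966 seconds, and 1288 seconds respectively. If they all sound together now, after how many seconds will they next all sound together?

We need the least common multiple of the intervals.
294 = 2 × 3 × 7^2
966 = 2 × 3 × 7 × 23
1288 = 2^3 × 7 × 23
LCM(294, 966, 1288) = 2^3 × 3 × 7^2 × 23 = 27048.

27048 seconds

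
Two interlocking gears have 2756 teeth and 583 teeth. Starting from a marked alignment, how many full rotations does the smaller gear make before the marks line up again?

They are all back at their starting positions together after one LCM of the periods.
2756 = 2^2 × 13 × 53
583 = 11 × 53
LCM(2756, 583) = 2^2 × 11 × 13 × 53 = 30316.
Rotations for period 583: 30316 / 583 = 52.

52 rotations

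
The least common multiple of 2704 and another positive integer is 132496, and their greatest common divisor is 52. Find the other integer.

2548

gcd × lcm = product of the two integers, so the other integer is (52 × 132496) / 2704 = 2548.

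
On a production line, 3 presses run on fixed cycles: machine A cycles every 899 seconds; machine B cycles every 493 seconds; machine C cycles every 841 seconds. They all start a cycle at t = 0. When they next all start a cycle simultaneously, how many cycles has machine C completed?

They are all back at their starting positions together after one LCM of the periods.
899 = 29 × 31
493 = 17 × 29
841 = 29^2
LCM(899, 493, 841) = 17 × 29^2 × 31 = 443207.
Cycles for period 841: 443207 / 841 = 527.

527 cycles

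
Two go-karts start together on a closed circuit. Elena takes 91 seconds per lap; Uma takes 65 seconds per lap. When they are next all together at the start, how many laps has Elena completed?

All finish a whole number of cycles simultaneously at t = LCM of the periods.
91 = 7 × 13
65 = 5 × 13
LCM(91, 65) = 5 × 7 × 13 = 455.
Laps for period 91: 455 / 91 = 5.

5 laps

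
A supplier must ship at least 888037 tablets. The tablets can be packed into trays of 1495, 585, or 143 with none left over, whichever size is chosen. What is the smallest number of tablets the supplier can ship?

The number of tablets must be a common multiple of 1495, 585, and 143, so a multiple of their LCM.
1495 = 5 × 13 × 23
585 = 3^2 × 5 × 13
143 = 11 × 13
LCM(1495, 585, 143) = 3^2 × 5 × 11 × 13 × 23 = 148005.
Smallest multiple of 148005 that is ≥ 888037: ⌈888037/148005⌉ × 148005 = 7 × 148005 = 1036035.

1036035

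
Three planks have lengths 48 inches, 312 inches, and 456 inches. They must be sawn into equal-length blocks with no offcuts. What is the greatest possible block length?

This is the greatest common divisor of 48, 312, and 456.
48 = 2^4 × 3
312 = 2^3 × 3 × 13
456 = 2^3 × 3 × 19
gcd(48, 312, 456) = 2^3 × 3 = 24.

24 inches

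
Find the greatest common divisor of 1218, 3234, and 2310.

1218 = 2 × 3 × 7 × 29
3234 = 2 × 3 × 7^2 × 11
2310 = 2 × 3 × 5 × 7 × 11
gcd(1218, 3234, 2310) = 2 × 3 × 7 = 42.

42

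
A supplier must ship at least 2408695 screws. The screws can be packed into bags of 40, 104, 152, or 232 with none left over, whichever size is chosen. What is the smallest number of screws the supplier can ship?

2578680

The number of screws must be a common multiple of 40, 104, 152, and 232, so a multiple of their LCM.
40 = 2^3 × 5
104 = 2^3 × 13
152 = 2^3 × 19
232 = 2^3 × 29
LCM(40, 104, 152, 232) = 2^3 × 5 × 13 × 19 × 29 = 286520.
Smallest multiple of 286520 that is ≥ 2408695: ⌈2408695/286520⌉ × 286520 = 9 × 286520 = 2578680.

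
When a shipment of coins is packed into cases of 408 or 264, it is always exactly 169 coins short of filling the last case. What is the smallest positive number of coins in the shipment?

4319

Being 169 short of a full case of size k means N ≡ −169 (mod k), i.e. N + 169 is a multiple of each size.
408 = 2^3 × 3 × 17
264 = 2^3 × 3 × 11
LCM(408, 264) = 2^3 × 3 × 11 × 17 = 4488.
Smallest positive N is 4488 − 169 = 4319.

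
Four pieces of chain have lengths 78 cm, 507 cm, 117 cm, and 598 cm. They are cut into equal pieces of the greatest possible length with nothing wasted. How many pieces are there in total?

100

Piece length = gcd(78, 507, 117, 598).
78 = 2 × 3 × 13
507 = 3 × 13^2
117 = 3^2 × 13
598 = 2 × 13 × 23
gcd(78, 507, 117, 598) = 13.
Total pieces = 78/13 + 507/13 + 117/13 + 598/13 = 6 + 39 + 9 + 46 = 100.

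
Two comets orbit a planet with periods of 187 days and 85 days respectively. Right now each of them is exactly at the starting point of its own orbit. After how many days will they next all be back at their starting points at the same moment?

935 days

They coincide at every common multiple of the periods; the first is the LCM.
187 = 11 × 17
85 = 5 × 17
LCM(187, 85) = 5 × 11 × 17 = 935.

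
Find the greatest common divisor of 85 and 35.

85 = 5 × 17
35 = 5 × 7
gcd(85, 35) = 5.

5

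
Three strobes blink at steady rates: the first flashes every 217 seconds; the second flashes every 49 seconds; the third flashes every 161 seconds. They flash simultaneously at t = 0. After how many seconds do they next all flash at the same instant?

34937 seconds

They coincide at every common multiple of the periods; the first is the LCM.
217 = 7 × 31
49 = 7^2
161 = 7 × 23
LCM(217, 49, 161) = 7^2 × 23 × 31 = 34937.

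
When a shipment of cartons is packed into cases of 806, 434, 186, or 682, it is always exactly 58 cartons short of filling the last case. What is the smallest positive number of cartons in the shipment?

Being 58 short of a full case of size k means N ≡ −58 (mod k), i.e. N + 58 is a multiple of each size.
806 = 2 × 13 × 31
434 = 2 × 7 × 31
186 = 2 × 3 × 31
682 = 2 × 11 × 31
LCM(806, 434, 186, 682) = 2 × 3 × 7 × 11 × 13 × 31 = 186186.
Smallest positive N is 186186 − 58 = 186128.

186128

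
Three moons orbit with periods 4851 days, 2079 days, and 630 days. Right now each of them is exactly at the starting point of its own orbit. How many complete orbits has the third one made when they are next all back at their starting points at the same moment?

The first common completion time is the LCM of the periods.
4851 = 3^2 × 7^2 × 11
2079 = 3^3 × 7 × 11
630 = 2 × 3^2 × 5 × 7
LCM(4851, 2079, 630) = 2 × 3^3 × 5 × 7^2 × 11 = 145530.
Orbits for period 630: 145530 / 630 = 231.

231 orbits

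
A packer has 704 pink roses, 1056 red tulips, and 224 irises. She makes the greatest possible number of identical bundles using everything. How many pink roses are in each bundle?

22

Number of bundles = gcd(704, 1056, 224).
704 = 2^6 × 11
1056 = 2^5 × 3 × 11
224 = 2^5 × 7
gcd(704, 1056, 224) = 2^5 = 32.
pink roses per bundle = 704 / 32 = 22.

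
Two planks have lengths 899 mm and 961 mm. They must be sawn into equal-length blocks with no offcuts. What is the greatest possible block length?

31 mm

The block length must divide every plank, so the greatest is gcd(899, 961).
899 = 29 × 31
961 = 31^2
gcd(899, 961) = 31.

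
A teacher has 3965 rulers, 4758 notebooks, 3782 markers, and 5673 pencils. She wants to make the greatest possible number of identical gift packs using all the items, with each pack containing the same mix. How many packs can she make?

61 packs

The pack count must divide each quantity, so the greatest is gcd(3965, 4758, 3782, 5673).
3965 = 5 × 13 × 61
4758 = 2 × 3 × 13 × 61
3782 = 2 × 31 × 61
5673 = 3 × 31 × 61
gcd(3965, 4758, 3782, 5673) = 61.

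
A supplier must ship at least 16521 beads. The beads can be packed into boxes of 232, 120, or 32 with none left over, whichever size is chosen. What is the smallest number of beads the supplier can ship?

The number of beads must be a common multiple of 232, 120, and 32, so a multiple of their LCM.
232 = 2^3 × 29
120 = 2^3 × 3 × 5
32 = 2^5
LCM(232, 120, 32) = 2^5 × 3 × 5 × 29 = 13920.
Smallest multiple of 13920 that is ≥ 16521: ⌈16521/13920⌉ × 13920 = 2 × 13920 = 27840.

27840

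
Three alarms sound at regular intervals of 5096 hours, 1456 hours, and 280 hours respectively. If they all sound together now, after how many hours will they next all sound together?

The first simultaneous occurrence is after LCM of the individual periods.
5096 = 2^3 × 7^2 × 13
1456 = 2^4 × 7 × 13
280 = 2^3 × 5 × 7
LCM(5096, 1456, 280) = 2^4 × 5 × 7^2 × 13 = 50960.

50960 hours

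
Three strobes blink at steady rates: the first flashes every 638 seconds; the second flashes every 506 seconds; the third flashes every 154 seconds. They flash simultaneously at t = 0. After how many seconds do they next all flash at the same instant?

102718 seconds

We need the least common multiple of the intervals.
638 = 2 × 11 × 29
506 = 2 × 11 × 23
154 = 2 × 7 × 11
LCM(638, 506, 154) = 2 × 7 × 11 × 23 × 29 = 102718.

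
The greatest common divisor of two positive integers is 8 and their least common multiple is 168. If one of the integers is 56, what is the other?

24

For two integers, gcd × lcm = product, so the other is (8 × 168) / 56 = 1344 / 56 = 24.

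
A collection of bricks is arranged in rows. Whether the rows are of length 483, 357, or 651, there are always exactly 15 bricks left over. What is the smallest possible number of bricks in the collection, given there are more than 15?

254556

N − 15 must be a common multiple of 483, 357, and 651.
483 = 3 × 7 × 23
357 = 3 × 7 × 17
651 = 3 × 7 × 31
LCM(483, 357, 651) = 3 × 7 × 17 × 23 × 31 = 254541.
Smallest N > 15 is LCM + 15 = 254541 + 15 = 254556.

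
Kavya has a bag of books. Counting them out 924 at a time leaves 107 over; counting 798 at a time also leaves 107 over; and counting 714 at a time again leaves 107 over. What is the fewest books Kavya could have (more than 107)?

298559

N − 107 must be a common multiple of 924, 798, and 714.
924 = 2^2 × 3 × 7 × 11
798 = 2 × 3 × 7 × 19
714 = 2 × 3 × 7 × 17
LCM(924, 798, 714) = 2^2 × 3 × 7 × 11 × 17 × 19 = 298452.
Smallest N > 107 is LCM + 107 = 298452 + 107 = 298559.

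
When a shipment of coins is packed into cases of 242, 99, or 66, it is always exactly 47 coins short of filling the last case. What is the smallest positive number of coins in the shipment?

Being 47 short of a full case of size k means N ≡ −47 (mod k), i.e. N + 47 is a multiple of each size.
242 = 2 × 11^2
99 = 3^2 × 11
66 = 2 × 3 × 11
LCM(242, 99, 66) = 2 × 3^2 × 11^2 = 2178.
Smallest positive N is 2178 − 47 = 2131.

2131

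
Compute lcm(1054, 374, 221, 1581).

1054 = 2 × 17 × 31
374 = 2 × 11 × 17
221 = 13 × 17
1581 = 3 × 17 × 31
LCM(1054, 374, 221, 1581) = 2 × 3 × 11 × 13 × 17 × 31 = 452166.

452166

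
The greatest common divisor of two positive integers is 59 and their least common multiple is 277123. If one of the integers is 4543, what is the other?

For two integers, gcd × lcm = product, so the other is (59 × 277123) / 4543 = 16350257 / 4543 = 3599.

3599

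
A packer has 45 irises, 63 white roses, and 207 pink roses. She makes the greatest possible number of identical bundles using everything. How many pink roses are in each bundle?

Number of bundles = gcd(45, 63, 207).
45 = 3^2 × 5
63 = 3^2 × 7
207 = 3^2 × 23
gcd(45, 63, 207) = 3^2 = 9.
pink roses per bundle = 207 / 9 = 23.

23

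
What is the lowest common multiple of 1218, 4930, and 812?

1218 = 2 × 3 × 7 × 29
4930 = 2 × 5 × 17 × 29
812 = 2^2 × 7 × 29
LCM(1218, 4930, 812) = 2^2 × 3 × 5 × 7 × 17 × 29 = 207060.

207060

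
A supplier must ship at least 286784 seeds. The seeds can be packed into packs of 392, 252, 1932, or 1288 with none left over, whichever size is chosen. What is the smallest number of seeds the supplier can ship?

324576

The number of seeds must be a common multiple of 392, 252, 1932, and 1288, so a multiple of their LCM.
392 = 2^3 × 7^2
252 = 2^2 × 3^2 × 7
1932 = 2^2 × 3 × 7 × 23
1288 = 2^3 × 7 × 23
LCM(392, 252, 1932, 1288) = 2^3 × 3^2 × 7^2 × 23 = 81144.
Smallest multiple of 81144 that is ≥ 286784: ⌈286784/81144⌉ × 81144 = 4 × 81144 = 324576.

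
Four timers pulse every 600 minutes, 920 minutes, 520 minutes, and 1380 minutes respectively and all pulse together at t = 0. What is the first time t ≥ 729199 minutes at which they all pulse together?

897000 minutes

Joint pulses occur at multiples of LCM(600, 920, 520, 1380).
600 = 2^3 × 3 × 5^2
920 = 2^3 × 5 × 23
520 = 2^3 × 5 × 13
1380 = 2^2 × 3 × 5 × 23
LCM(600, 920, 520, 1380) = 2^3 × 3 × 5^2 × 13 × 23 = 179400.
Smallest multiple of 179400 that is ≥ 729199: ⌈729199/179400⌉ × 179400 = 5 × 179400 = 897000.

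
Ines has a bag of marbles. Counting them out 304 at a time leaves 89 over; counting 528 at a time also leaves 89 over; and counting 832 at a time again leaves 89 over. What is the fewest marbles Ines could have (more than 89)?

N − 89 must be a common multiple of 304, 528, and 832.
304 = 2^4 × 19
528 = 2^4 × 3 × 11
832 = 2^6 × 13
LCM(304, 528, 832) = 2^6 × 3 × 11 × 13 × 19 = 521664.
Smallest N > 89 is LCM + 89 = 521664 + 89 = 521753.

521753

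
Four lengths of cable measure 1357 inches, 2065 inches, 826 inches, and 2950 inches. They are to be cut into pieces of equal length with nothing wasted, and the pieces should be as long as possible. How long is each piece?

59 inches

Each piece length must divide every original length, so the longest possible is gcd(1357, 2065, 826, 2950).
1357 = 23 × 59
2065 = 5 × 7 × 59
826 = 2 × 7 × 59
2950 = 2 × 5^2 × 59
gcd(1357, 2065, 826, 2950) = 59.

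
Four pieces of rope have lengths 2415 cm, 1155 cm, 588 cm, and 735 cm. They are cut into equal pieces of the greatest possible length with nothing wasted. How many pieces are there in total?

233

Piece length = gcd(2415, 1155, 588, 735).
2415 = 3 × 5 × 7 × 23
1155 = 3 × 5 × 7 × 11
588 = 2^2 × 3 × 7^2
735 = 3 × 5 × 7^2
gcd(2415, 1155, 588, 735) = 3 × 7 = 21.
Total pieces = 2415/21 + 1155/21 + 588/21 + 735/21 = 115 + 55 + 28 + 35 = 233.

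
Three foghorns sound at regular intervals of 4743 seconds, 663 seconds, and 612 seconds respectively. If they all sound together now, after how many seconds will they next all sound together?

We need the least common multiple of the intervals.
4743 = 3^2 × 17 × 31
663 = 3 × 13 × 17
612 = 2^2 × 3^2 × 17
LCM(4743, 663, 612) = 2^2 × 3^2 × 13 × 17 × 31 = 246636.

246636 seconds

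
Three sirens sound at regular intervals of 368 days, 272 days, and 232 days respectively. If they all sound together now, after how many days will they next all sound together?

181424 days

They coincide at every common multiple of the periods; the first is the LCM.
368 = 2^4 × 23
272 = 2^4 × 17
232 = 2^3 × 29
LCM(368, 272, 232) = 2^4 × 17 × 23 × 29 = 181424.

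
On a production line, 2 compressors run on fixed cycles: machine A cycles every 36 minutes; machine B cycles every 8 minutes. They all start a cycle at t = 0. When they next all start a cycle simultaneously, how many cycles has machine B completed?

They are all back at their starting positions together after one LCM of the periods.
36 = 2^2 × 3^2
8 = 2^3
LCM(36, 8) = 2^3 × 3^2 = 72.
Cycles for period 8: 72 / 8 = 9.

9 cycles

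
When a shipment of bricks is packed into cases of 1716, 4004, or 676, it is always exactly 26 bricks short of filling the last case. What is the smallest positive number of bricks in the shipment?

Being 26 short of a full case of size k means N ≡ −26 (mod k), i.e. N + 26 is a multiple of each size.
1716 = 2^2 × 3 × 11 × 13
4004 = 2^2 × 7 × 11 × 13
676 = 2^2 × 13^2
LCM(1716, 4004, 676) = 2^2 × 3 × 7 × 11 × 13^2 = 156156.
Smallest positive N is 156156 − 26 = 156130.

156130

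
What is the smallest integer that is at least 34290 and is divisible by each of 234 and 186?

36270

The integer must be a common multiple of 234 and 186, so a multiple of their LCM.
234 = 2 × 3^2 × 13
186 = 2 × 3 × 31
LCM(234, 186) = 2 × 3^2 × 13 × 31 = 7254.
Smallest multiple of 7254 that is ≥ 34290: ⌈34290/7254⌉ × 7254 = 5 × 7254 = 36270.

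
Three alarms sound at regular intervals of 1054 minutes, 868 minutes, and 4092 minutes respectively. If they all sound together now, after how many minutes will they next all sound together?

They coincide at every common multiple of the periods; the first is the LCM.
1054 = 2 × 17 × 31
868 = 2^2 × 7 × 31
4092 = 2^2 × 3 × 11 × 31
LCM(1054, 868, 4092) = 2^2 × 3 × 7 × 11 × 17 × 31 = 486948.

486948 minutes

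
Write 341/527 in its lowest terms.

341 = 11 × 31
527 = 17 × 31
gcd(341, 527) = 31.
Divide numerator and denominator by 31: 341/527 = 11/17.

11/17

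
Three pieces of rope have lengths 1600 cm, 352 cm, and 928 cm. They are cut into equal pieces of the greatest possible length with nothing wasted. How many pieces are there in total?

Piece length = gcd(1600, 352, 928).
1600 = 2^6 × 5^2
352 = 2^5 × 11
928 = 2^5 × 29
gcd(1600, 352, 928) = 2^5 = 32.
Total pieces = 1600/32 + 352/32 + 928/32 = 50 + 11 + 29 = 90.

90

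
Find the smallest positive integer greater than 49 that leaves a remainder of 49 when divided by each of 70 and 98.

539

N − 49 must be a common multiple of 70 and 98.
70 = 2 × 5 × 7
98 = 2 × 7^2
LCM(70, 98) = 2 × 5 × 7^2 = 490.
Smallest N > 49 is LCM + 49 = 490 + 49 = 539.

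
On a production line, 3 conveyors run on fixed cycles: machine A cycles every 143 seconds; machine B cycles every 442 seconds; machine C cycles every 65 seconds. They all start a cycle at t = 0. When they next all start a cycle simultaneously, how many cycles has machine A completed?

All finish a whole number of cycles simultaneously at t = LCM of the periods.
143 = 11 × 13
442 = 2 × 13 × 17
65 = 5 × 13
LCM(143, 442, 65) = 2 × 5 × 11 × 13 × 17 = 24310.
Cycles for period 143: 24310 / 143 = 170.

170 cycles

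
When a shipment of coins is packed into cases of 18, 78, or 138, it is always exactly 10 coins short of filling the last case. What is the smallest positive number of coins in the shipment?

5372

Being 10 short of a full case of size k means N ≡ −10 (mod k), i.e. N + 10 is a multiple of each size.
18 = 2 × 3^2
78 = 2 × 3 × 13
138 = 2 × 3 × 23
LCM(18, 78, 138) = 2 × 3^2 × 13 × 23 = 5382.
Smallest positive N is 5382 − 10 = 5372.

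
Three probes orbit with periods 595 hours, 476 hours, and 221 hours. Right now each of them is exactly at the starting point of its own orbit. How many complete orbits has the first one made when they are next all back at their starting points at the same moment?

The first common completion time is the LCM of the periods.
595 = 5 × 7 × 17
476 = 2^2 × 7 × 17
221 = 13 × 17
LCM(595, 476, 221) = 2^2 × 5 × 7 × 13 × 17 = 30940.
Orbits for period 595: 30940 / 595 = 52.

52 orbits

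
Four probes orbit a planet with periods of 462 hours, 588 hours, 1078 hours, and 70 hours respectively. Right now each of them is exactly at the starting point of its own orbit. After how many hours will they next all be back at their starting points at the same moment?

The first simultaneous occurrence is after LCM of the individual periods.
462 = 2 × 3 × 7 × 11
588 = 2^2 × 3 × 7^2
1078 = 2 × 7^2 × 11
70 = 2 × 5 × 7
LCM(462, 588, 1078, 70) = 2^2 × 3 × 5 × 7^2 × 11 = 32340.

32340 hours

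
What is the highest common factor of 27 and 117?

9

27 = 3^3
117 = 3^2 × 13
gcd(27, 117) = 3^2 = 9.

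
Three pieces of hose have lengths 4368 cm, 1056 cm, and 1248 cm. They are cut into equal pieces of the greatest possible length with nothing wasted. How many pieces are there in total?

Piece length = gcd(4368, 1056, 1248).
4368 = 2^4 × 3 × 7 × 13
1056 = 2^5 × 3 × 11
1248 = 2^5 × 3 × 13
gcd(4368, 1056, 1248) = 2^4 × 3 = 48.
Total pieces = 4368/48 + 1056/48 + 1248/48 = 91 + 22 + 26 = 139.

139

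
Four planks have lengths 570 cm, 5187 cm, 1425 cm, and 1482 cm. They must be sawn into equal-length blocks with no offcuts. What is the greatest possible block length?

57 cm

The block length must divide every plank, so the greatest is gcd(570, 5187, 1425, 1482).
570 = 2 × 3 × 5 × 19
5187 = 3 × 7 × 13 × 19
1425 = 3 × 5^2 × 19
1482 = 2 × 3 × 13 × 19
gcd(570, 5187, 1425, 1482) = 3 × 19 = 57.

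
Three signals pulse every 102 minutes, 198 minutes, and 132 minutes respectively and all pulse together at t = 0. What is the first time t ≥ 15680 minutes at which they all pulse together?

20196 minutes

Joint pulses occur at multiples of LCM(102, 198, 132).
102 = 2 × 3 × 17
198 = 2 × 3^2 × 11
132 = 2^2 × 3 × 11
LCM(102, 198, 132) = 2^2 × 3^2 × 11 × 17 = 6732.
Smallest multiple of 6732 that is ≥ 15680: ⌈15680/6732⌉ × 6732 = 3 × 6732 = 20196.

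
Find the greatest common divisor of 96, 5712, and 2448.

48

96 = 2^5 × 3
5712 = 2^4 × 3 × 7 × 17
2448 = 2^4 × 3^2 × 17
gcd(96, 5712, 2448) = 2^4 × 3 = 48.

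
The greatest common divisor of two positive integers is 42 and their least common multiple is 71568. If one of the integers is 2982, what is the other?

For two integers, gcd × lcm = product, so the other is (42 × 71568) / 2982 = 3005856 / 2982 = 1008.

1008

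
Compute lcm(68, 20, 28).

68 = 2^2 × 17
20 = 2^2 × 5
28 = 2^2 × 7
LCM(68, 20, 28) = 2^2 × 5 × 7 × 17 = 2380.

2380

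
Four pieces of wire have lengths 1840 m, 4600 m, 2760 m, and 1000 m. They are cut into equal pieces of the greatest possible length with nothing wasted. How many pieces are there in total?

Piece length = gcd(1840, 4600, 2760, 1000).
1840 = 2^4 × 5 × 23
4600 = 2^3 × 5^2 × 23
2760 = 2^3 × 3 × 5 × 23
1000 = 2^3 × 5^3
gcd(1840, 4600, 2760, 1000) = 2^3 × 5 = 40.
Total pieces = 1840/40 + 4600/40 + 2760/40 + 1000/40 = 46 + 115 + 69 + 25 = 255.

255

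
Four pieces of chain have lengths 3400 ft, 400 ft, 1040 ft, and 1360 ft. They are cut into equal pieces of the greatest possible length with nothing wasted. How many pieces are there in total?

155

Piece length = gcd(3400, 400, 1040, 1360).
3400 = 2^3 × 5^2 × 17
400 = 2^4 × 5^2
1040 = 2^4 × 5 × 13
1360 = 2^4 × 5 × 17
gcd(3400, 400, 1040, 1360) = 2^3 × 5 = 40.
Total pieces = 3400/40 + 400/40 + 1040/40 + 1360/40 = 85 + 10 + 26 + 34 = 155.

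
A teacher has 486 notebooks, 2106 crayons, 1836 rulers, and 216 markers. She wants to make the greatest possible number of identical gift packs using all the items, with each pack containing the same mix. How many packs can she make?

The pack count must divide each quantity, so the greatest is gcd(486, 2106, 1836, 216).
486 = 2 × 3^5
2106 = 2 × 3^4 × 13
1836 = 2^2 × 3^3 × 17
216 = 2^3 × 3^3
gcd(486, 2106, 1836, 216) = 2 × 3^3 = 54.

54 packs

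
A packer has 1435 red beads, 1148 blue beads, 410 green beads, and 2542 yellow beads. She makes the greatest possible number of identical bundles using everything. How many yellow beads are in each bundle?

62

Number of bundles = gcd(1435, 1148, 410, 2542).
1435 = 5 × 7 × 41
1148 = 2^2 × 7 × 41
410 = 2 × 5 × 41
2542 = 2 × 31 × 41
gcd(1435, 1148, 410, 2542) = 41.
yellow beads per bundle = 2542 / 41 = 62.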